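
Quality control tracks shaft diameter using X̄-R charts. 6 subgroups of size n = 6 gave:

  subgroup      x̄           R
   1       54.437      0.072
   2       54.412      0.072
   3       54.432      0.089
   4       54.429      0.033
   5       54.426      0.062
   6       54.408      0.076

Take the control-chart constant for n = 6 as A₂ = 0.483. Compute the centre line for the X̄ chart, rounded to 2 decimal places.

X̄̄ = (54.437 + 54.412 + 54.432 + 54.429 + 54.426 + 54.408) / 6 = 326.5440 / 6 = 54.4240
CL = X̄̄ = 54.4240

54.42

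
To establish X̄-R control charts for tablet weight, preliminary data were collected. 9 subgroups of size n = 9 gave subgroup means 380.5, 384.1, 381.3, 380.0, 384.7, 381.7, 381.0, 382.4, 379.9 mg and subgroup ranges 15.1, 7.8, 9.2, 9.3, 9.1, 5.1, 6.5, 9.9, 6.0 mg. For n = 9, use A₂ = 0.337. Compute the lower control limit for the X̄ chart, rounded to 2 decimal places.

X̄̄ = (380.5 + 384.1 + 381.3 + 380.0 + 384.7 + 381.7 + 381.0 + 382.4 + 379.9) / 9 = 3435.6000 / 9 = 381.7333
R̄ = (15.1 + 7.8 + 9.2 + 9.3 + 9.1 + 5.1 + 6.5 + 9.9 + 6.0) / 9 = 78.0000 / 9 = 8.6667
LCL = X̄̄ − A₂·R̄ = 381.7333 − 0.337 × 8.6667 = 378.8127

378.81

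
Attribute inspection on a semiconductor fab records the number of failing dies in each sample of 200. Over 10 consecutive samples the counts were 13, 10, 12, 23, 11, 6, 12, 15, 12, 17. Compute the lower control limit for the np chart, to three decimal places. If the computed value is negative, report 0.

p̄ = Σdᵢ / (k·n) = 131 / (10 × 200) = 0.06550
LCL = np̄ − 3·√(np̄(1−p̄)) = 13.1000 − 3 × 3.4988 = 2.6035

2.603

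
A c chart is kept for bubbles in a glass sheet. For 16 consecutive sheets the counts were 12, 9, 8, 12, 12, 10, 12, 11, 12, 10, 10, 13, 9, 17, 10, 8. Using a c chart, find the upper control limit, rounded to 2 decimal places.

c̄ = (12 + 9 + 8 + 12 + 12 + 10 + 12 + 11 + 12 + 10 + 10 + 13 + 9 + 17 + 10 + 8) / 16 = 175 / 16 = 10.9375
UCL = c̄ + 3√c̄ = 10.9375 + 3 × √10.9375 = 10.9375 + 3 × 3.3072 = 20.8591

20.86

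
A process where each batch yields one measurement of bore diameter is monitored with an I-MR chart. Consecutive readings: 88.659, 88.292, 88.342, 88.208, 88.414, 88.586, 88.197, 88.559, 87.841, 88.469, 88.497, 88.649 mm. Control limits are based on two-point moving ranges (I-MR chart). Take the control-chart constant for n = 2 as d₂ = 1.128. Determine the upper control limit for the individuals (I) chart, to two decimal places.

89.17

X̄ = (88.659 + 88.292 + 88.342 + 88.208 + 88.414 + 88.586 + 88.197 + 88.559 + 87.841 + 88.469 + 88.497 + 88.649) / 12 = 88.3927
Moving ranges: 0.367, 0.050, 0.134, 0.206, 0.172, 0.389, 0.362, 0.718, 0.628, 0.028, 0.152; M̄R̄ = 3.2060 / 11 = 0.2915
UCL = X̄ + 3·M̄R̄/d₂ = 88.3927 + 3 × 0.2915 / 1.128 = 89.1679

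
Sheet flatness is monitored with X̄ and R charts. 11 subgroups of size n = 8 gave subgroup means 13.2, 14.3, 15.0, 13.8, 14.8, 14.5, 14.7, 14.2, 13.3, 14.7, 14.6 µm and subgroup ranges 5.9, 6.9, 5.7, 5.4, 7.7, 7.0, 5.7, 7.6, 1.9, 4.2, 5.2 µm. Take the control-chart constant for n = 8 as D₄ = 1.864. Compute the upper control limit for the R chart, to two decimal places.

10.71

R̄ = (5.9 + 6.9 + 5.7 + 5.4 + 7.7 + 7.0 + 5.7 + 7.6 + 1.9 + 4.2 + 5.2) / 11 = 63.2000 / 11 = 5.7455
UCL_R = D₄·R̄ = 1.864 × 5.7455 = 10.7095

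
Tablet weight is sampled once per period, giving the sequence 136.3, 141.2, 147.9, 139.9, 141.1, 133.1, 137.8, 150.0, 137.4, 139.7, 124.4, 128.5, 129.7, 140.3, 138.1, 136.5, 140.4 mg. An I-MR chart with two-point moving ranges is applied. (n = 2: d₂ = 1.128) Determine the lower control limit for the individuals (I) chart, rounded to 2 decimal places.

121.24

X̄ = (136.3 + 141.2 + 147.9 + 139.9 + 141.1 + 133.1 + 137.8 + 150.0 + 137.4 + 139.7 + 124.4 + 128.5 + 129.7 + 140.3 + 138.1 + 136.5 + 140.4) / 17 = 137.7824
Moving ranges: 4.9, 6.7, 8.0, 1.2, 8.0, 4.7, 12.2, 12.6, 2.3, 15.3, 4.1, 1.2, 10.6, 2.2, 1.6, 3.9; M̄R̄ = 99.5000 / 16 = 6.2188
LCL = X̄ − 3·M̄R̄/d₂ = 137.7824 − 3 × 6.2188 / 1.128 = 121.2431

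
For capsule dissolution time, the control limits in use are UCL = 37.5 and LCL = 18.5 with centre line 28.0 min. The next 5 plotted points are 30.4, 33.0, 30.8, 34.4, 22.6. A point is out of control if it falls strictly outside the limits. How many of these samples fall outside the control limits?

0

All 5 points lie within [18.5, 37.5].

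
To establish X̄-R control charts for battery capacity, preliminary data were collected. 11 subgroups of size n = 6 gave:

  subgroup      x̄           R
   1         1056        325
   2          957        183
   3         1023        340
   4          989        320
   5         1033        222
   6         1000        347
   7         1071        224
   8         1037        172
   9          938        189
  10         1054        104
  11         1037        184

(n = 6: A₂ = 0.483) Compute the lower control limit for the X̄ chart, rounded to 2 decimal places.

903.12

X̄̄ = (1056 + 957 + 1023 + 989 + 1033 + 1000 + 1071 + 1037 + 938 + 1054 + 1037) / 11 = 11195.0000 / 11 = 1017.7273
R̄ = (325 + 183 + 340 + 320 + 222 + 347 + 224 + 172 + 189 + 104 + 184) / 11 = 2610.0000 / 11 = 237.2727
LCL = X̄̄ − A₂·R̄ = 1017.7273 − 0.483 × 237.2727 = 903.1245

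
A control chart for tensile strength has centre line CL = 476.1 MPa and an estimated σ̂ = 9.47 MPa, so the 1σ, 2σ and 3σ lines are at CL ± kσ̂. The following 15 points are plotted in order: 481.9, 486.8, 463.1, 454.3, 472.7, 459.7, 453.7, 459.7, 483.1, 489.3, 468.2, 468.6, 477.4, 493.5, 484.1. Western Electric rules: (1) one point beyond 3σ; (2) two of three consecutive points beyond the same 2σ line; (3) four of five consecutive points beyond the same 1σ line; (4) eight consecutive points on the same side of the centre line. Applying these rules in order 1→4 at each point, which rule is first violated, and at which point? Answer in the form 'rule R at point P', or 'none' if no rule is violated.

rule 3 at point 7

Zone of each point (C = within 1σ̂, B = 1σ̂–2σ̂, A = 2σ̂–3σ̂, * = beyond 3σ̂; sign = side of CL): 1:+C, 2:+B, 3:-B, 4:-A, 5:-C, 6:-B, 7:-A, 8:-B, 9:+C, 10:+B, 11:-C, 12:-C, 13:+C, 14:+B, 15:+C
Rule 3 (four of five consecutive points beyond the same 1σ limit) is satisfied at point 7.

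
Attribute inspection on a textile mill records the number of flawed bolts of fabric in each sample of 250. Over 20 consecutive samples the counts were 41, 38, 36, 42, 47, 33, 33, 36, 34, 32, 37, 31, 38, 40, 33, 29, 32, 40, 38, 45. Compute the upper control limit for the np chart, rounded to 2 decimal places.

p̄ = Σdᵢ / (k·n) = 735 / (20 × 250) = 0.14700
UCL = np̄ + 3·√(np̄(1−p̄)) = 36.7500 + 3 × √(36.7500×0.85300) = 36.7500 + 3 × 5.5989 = 53.5467

53.55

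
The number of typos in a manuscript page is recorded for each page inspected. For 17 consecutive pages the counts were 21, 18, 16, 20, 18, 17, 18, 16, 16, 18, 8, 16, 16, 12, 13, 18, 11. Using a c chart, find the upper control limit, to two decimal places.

c̄ = (21 + 18 + 16 + 20 + 18 + 17 + 18 + 16 + 16 + 18 + 8 + 16 + 16 + 12 + 13 + 18 + 11) / 17 = 272 / 17 = 16.0000
UCL = c̄ + 3√c̄ = 16.0000 + 3 × √16.0000 = 16.0000 + 3 × 4.0000 = 28.0000

28.00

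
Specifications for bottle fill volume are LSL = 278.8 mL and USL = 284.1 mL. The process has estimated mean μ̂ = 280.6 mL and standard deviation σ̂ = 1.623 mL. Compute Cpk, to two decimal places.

Cpu = (USL − μ̂) / (3σ̂) = (284.1 − 280.6) / (3 × 1.623) = 0.7188; Cpl = (μ̂ − LSL) / (3σ̂) = (280.6 − 278.8) / (3 × 1.623) = 0.3697; Cpk = min(Cpu, Cpl) = 0.3697

0.37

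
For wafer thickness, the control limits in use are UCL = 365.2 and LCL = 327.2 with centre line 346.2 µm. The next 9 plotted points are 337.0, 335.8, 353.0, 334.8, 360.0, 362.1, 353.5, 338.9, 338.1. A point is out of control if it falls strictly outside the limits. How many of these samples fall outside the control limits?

All 9 points lie within [327.2, 365.2].

0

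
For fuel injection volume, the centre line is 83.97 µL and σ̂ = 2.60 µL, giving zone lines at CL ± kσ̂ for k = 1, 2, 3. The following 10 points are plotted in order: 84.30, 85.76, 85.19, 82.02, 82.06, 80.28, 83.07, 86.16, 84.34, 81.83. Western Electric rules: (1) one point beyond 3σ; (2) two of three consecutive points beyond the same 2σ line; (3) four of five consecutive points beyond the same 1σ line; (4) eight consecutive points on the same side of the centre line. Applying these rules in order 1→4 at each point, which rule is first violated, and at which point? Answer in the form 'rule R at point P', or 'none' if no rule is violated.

none

Zone of each point (C = within 1σ̂, B = 1σ̂–2σ̂, A = 2σ̂–3σ̂, * = beyond 3σ̂; sign = side of CL): 1:+C, 2:+C, 3:+C, 4:-C, 5:-C, 6:-B, 7:-C, 8:+C, 9:+C, 10:-C
No rule fires across all 10 points.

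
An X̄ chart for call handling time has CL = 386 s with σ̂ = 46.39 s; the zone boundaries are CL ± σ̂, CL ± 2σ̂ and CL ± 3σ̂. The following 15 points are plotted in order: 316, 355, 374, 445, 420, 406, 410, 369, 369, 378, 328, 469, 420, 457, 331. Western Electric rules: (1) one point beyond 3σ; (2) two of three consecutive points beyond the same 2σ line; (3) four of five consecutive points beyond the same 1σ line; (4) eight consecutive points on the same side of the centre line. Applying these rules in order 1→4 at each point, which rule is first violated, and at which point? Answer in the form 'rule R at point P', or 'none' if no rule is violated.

Zone of each point (C = within 1σ̂, B = 1σ̂–2σ̂, A = 2σ̂–3σ̂, * = beyond 3σ̂; sign = side of CL): 1:-B, 2:-C, 3:-C, 4:+B, 5:+C, 6:+C, 7:+C, 8:-C, 9:-C, 10:-C, 11:-B, 12:+B, 13:+C, 14:+B, 15:-B
No rule fires across all 15 points.

none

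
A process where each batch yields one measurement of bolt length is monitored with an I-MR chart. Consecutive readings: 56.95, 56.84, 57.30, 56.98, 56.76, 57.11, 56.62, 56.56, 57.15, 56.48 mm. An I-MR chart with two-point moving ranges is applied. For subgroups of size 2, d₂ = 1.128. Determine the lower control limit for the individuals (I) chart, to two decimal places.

55.91

X̄ = (56.95 + 56.84 + 57.30 + 56.98 + 56.76 + 57.11 + 56.62 + 56.56 + 57.15 + 56.48) / 10 = 56.8750
Moving ranges: 0.11, 0.46, 0.32, 0.22, 0.35, 0.49, 0.06, 0.59, 0.67; M̄R̄ = 3.2700 / 9 = 0.3633
LCL = X̄ − 3·M̄R̄/d₂ = 56.8750 − 3 × 0.3633 / 1.128 = 55.9087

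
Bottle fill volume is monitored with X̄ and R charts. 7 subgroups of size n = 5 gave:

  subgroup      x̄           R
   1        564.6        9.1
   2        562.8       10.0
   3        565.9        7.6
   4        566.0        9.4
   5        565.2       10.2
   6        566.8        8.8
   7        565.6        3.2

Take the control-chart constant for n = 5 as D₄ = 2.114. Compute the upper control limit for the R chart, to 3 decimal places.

17.607

R̄ = (9.1 + 10.0 + 7.6 + 9.4 + 10.2 + 8.8 + 3.2) / 7 = 58.3000 / 7 = 8.3286
UCL_R = D₄·R̄ = 2.114 × 8.3286 = 17.6066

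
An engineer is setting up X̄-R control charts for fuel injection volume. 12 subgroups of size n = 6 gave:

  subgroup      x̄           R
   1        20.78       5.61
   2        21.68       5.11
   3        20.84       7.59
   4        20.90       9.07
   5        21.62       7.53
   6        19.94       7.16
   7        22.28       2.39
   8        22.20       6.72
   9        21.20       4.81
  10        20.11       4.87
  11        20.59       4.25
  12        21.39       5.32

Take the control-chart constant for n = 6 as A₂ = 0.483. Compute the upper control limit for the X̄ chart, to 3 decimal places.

23.962

X̄̄ = (20.78 + 21.68 + 20.84 + 20.90 + 21.62 + 19.94 + 22.28 + 22.20 + 21.20 + 20.11 + 20.59 + 21.39) / 12 = 253.5300 / 12 = 21.1275
R̄ = (5.61 + 5.11 + 7.59 + 9.07 + 7.53 + 7.16 + 2.39 + 6.72 + 4.81 + 4.87 + 4.25 + 5.32) / 12 = 70.4300 / 12 = 5.8692
UCL = X̄̄ + A₂·R̄ = 21.1275 + 0.483 × 5.8692 = 23.9623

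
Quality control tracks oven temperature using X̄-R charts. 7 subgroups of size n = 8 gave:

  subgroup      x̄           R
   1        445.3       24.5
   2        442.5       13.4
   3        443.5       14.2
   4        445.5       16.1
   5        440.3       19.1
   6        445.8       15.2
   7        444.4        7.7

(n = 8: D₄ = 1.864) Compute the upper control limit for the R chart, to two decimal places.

R̄ = (24.5 + 13.4 + 14.2 + 16.1 + 19.1 + 15.2 + 7.7) / 7 = 110.2000 / 7 = 15.7429
UCL_R = D₄·R̄ = 1.864 × 15.7429 = 29.3447

29.34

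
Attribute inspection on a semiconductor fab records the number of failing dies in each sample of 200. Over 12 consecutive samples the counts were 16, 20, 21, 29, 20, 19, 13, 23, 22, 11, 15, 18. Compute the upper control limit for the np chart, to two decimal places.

31.33

p̄ = Σdᵢ / (k·n) = 227 / (12 × 200) = 0.09458
UCL = np̄ + 3·√(np̄(1−p̄)) = 18.9167 + 3 × √(18.9167×0.90542) = 18.9167 + 3 × 4.1385 = 31.3323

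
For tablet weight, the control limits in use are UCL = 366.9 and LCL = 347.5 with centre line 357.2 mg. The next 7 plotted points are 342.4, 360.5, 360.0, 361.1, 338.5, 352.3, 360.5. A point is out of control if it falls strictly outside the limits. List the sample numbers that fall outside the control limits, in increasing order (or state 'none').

Compare each point to [347.5, 366.9]: sample 1 = 342.4 < LCL; sample 5 = 338.5 < LCL.

1, 5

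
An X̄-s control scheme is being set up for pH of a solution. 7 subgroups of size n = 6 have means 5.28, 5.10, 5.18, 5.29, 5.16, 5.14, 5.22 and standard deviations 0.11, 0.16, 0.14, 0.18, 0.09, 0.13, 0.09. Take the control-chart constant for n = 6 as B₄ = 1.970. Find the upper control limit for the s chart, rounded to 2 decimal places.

s̄ = (0.11 + 0.16 + 0.14 + 0.18 + 0.09 + 0.13 + 0.09) / 7 = 0.1286
UCL_s = B₄·s̄ = 1.970 × 0.1286 = 0.2533

0.25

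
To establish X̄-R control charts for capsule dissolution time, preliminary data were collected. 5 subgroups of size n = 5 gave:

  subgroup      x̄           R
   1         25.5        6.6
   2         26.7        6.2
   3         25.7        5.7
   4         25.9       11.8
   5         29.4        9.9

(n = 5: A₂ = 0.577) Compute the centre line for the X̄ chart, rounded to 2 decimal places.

26.64

X̄̄ = (25.5 + 26.7 + 25.7 + 25.9 + 29.4) / 5 = 133.2000 / 5 = 26.6400
CL = X̄̄ = 26.6400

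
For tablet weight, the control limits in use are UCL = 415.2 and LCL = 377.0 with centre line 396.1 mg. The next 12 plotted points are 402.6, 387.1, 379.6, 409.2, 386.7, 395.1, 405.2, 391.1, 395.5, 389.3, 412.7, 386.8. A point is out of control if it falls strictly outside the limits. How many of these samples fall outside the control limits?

All 12 points lie within [377.0, 415.2].

0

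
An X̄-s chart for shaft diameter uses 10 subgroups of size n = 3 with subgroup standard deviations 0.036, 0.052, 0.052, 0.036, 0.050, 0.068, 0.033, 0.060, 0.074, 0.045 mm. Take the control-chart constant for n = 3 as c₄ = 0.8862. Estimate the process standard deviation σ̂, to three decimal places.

0.057

s̄ = (0.036 + 0.052 + 0.052 + 0.036 + 0.050 + 0.068 + 0.033 + 0.060 + 0.074 + 0.045) / 10 = 0.0506
σ̂ = s̄ / c₄ = 0.0506 / 0.8862 = 0.0571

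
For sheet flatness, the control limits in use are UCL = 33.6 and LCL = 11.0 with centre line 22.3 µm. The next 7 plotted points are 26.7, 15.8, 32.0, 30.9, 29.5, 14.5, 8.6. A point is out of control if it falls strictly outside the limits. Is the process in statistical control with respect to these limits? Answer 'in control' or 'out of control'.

out of control

Compare each point to [11.0, 33.6]: sample 7 = 8.6 < LCL.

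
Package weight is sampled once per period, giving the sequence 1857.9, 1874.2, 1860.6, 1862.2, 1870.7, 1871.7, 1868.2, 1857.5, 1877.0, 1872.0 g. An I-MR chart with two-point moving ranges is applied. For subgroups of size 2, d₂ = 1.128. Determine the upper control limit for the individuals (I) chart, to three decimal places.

1890.752

X̄ = (1857.9 + 1874.2 + 1860.6 + 1862.2 + 1870.7 + 1871.7 + 1868.2 + 1857.5 + 1877.0 + 1872.0) / 10 = 1867.2000
Moving ranges: 16.3, 13.6, 1.6, 8.5, 1.0, 3.5, 10.7, 19.5, 5.0; M̄R̄ = 79.7000 / 9 = 8.8556
UCL = X̄ + 3·M̄R̄/d₂ = 1867.2000 + 3 × 8.8556 / 1.128 = 1890.7520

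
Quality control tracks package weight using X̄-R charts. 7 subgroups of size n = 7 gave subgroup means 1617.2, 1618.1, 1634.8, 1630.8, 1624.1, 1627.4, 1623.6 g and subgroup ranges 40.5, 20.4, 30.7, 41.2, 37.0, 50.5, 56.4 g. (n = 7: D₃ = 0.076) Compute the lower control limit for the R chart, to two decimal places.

R̄ = (40.5 + 20.4 + 30.7 + 41.2 + 37.0 + 50.5 + 56.4) / 7 = 276.7000 / 7 = 39.5286
LCL_R = D₃·R̄ = 0.076 × 39.5286 = 3.0042

3.00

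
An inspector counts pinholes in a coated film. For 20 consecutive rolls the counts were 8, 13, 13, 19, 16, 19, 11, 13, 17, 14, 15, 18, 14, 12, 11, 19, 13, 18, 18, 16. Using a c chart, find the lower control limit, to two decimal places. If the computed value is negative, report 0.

c̄ = (8 + 13 + 13 + 19 + 16 + 19 + 11 + 13 + 17 + 14 + 15 + 18 + 14 + 12 + 11 + 19 + 13 + 18 + 18 + 16) / 20 = 297 / 20 = 14.8500
LCL = c̄ − 3√c̄ = 14.8500 − 3 × 3.8536 = 3.2893

3.29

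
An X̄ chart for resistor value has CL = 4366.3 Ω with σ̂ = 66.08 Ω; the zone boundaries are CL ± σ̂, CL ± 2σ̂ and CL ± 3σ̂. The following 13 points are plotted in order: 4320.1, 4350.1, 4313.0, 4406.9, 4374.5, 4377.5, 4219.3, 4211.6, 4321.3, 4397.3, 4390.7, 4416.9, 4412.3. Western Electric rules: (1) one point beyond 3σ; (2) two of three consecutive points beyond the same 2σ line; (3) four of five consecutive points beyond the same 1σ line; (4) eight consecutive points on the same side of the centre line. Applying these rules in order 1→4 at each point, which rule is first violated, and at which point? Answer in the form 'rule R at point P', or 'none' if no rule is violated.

rule 2 at point 8

Zone of each point (C = within 1σ̂, B = 1σ̂–2σ̂, A = 2σ̂–3σ̂, * = beyond 3σ̂; sign = side of CL): 1:-C, 2:-C, 3:-C, 4:+C, 5:+C, 6:+C, 7:-A, 8:-A, 9:-C, 10:+C, 11:+C, 12:+C, 13:+C
Rule 2 (two of three consecutive points beyond the same 2σ limit) is satisfied at point 8.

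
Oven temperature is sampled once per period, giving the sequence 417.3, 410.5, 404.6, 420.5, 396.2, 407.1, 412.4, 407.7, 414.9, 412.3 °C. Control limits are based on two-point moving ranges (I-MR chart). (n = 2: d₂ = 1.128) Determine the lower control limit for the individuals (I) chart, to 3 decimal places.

X̄ = (417.3 + 410.5 + 404.6 + 420.5 + 396.2 + 407.1 + 412.4 + 407.7 + 414.9 + 412.3) / 10 = 410.3500
Moving ranges: 6.8, 5.9, 15.9, 24.3, 10.9, 5.3, 4.7, 7.2, 2.6; M̄R̄ = 83.6000 / 9 = 9.2889
LCL = X̄ − 3·M̄R̄/d₂ = 410.3500 − 3 × 9.2889 / 1.128 = 385.6455

385.646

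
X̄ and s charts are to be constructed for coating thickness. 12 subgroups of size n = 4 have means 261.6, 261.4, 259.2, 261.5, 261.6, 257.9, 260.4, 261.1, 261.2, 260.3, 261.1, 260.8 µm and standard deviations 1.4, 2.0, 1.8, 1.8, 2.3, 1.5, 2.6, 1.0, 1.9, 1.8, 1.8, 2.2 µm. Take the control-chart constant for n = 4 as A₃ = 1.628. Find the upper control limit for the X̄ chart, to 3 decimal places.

X̄̄ = (261.6 + 261.4 + 259.2 + 261.5 + 261.6 + 257.9 + 260.4 + 261.1 + 261.2 + 260.3 + 261.1 + 260.8) / 12 = 260.6750
s̄ = (1.4 + 2.0 + 1.8 + 1.8 + 2.3 + 1.5 + 2.6 + 1.0 + 1.9 + 1.8 + 1.8 + 2.2) / 12 = 1.8417
UCL = X̄̄ + A₃·s̄ = 260.6750 + 1.628 × 1.8417 = 263.6732

263.673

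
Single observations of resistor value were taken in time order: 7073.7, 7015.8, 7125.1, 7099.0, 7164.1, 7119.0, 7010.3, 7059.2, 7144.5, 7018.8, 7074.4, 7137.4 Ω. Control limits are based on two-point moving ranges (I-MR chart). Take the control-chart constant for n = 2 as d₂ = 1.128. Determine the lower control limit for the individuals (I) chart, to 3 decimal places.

6895.600

X̄ = (7073.7 + 7015.8 + 7125.1 + 7099.0 + 7164.1 + 7119.0 + 7010.3 + 7059.2 + 7144.5 + 7018.8 + 7074.4 + 7137.4) / 12 = 7086.7750
Moving ranges: 57.9, 109.3, 26.1, 65.1, 45.1, 108.7, 48.9, 85.3, 125.7, 55.6, 63.0; M̄R̄ = 790.7000 / 11 = 71.8818
LCL = X̄ − 3·M̄R̄/d₂ = 7086.7750 − 3 × 71.8818 / 1.128 = 6895.6000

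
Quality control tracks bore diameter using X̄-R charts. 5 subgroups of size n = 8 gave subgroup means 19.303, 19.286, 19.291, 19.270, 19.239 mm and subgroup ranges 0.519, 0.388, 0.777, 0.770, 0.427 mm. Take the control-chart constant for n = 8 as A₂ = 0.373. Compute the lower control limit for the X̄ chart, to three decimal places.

19.063

X̄̄ = (19.303 + 19.286 + 19.291 + 19.270 + 19.239) / 5 = 96.3890 / 5 = 19.2778
R̄ = (0.519 + 0.388 + 0.777 + 0.770 + 0.427) / 5 = 2.8810 / 5 = 0.5762
LCL = X̄̄ − A₂·R̄ = 19.2778 − 0.373 × 0.5762 = 19.0629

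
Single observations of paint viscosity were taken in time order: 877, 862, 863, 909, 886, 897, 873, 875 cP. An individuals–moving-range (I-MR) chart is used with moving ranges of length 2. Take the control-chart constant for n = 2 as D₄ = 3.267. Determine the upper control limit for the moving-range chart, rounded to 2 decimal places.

56.94

Moving ranges: 15, 1, 46, 23, 11, 24, 2; M̄R̄ = 122.0000 / 7 = 17.4286
UCL_MR = D₄·M̄R̄ = 3.267 × 17.4286 = 56.9391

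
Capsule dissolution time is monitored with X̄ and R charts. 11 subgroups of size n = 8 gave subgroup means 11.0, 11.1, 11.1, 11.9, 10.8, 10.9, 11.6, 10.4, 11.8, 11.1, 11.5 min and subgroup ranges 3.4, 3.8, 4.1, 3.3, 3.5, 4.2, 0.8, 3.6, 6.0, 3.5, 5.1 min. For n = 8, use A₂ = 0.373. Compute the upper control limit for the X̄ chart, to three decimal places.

12.600

X̄̄ = (11.0 + 11.1 + 11.1 + 11.9 + 10.8 + 10.9 + 11.6 + 10.4 + 11.8 + 11.1 + 11.5) / 11 = 123.2000 / 11 = 11.2000
R̄ = (3.4 + 3.8 + 4.1 + 3.3 + 3.5 + 4.2 + 0.8 + 3.6 + 6.0 + 3.5 + 5.1) / 11 = 41.3000 / 11 = 3.7545
UCL = X̄̄ + A₂·R̄ = 11.2000 + 0.373 × 3.7545 = 12.6004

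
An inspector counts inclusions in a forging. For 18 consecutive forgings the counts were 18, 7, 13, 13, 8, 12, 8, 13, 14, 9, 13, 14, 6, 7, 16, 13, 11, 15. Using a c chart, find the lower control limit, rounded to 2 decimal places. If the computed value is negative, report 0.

1.42

c̄ = (18 + 7 + 13 + 13 + 8 + 12 + 8 + 13 + 14 + 9 + 13 + 14 + 6 + 7 + 16 + 13 + 11 + 15) / 18 = 210 / 18 = 11.6667
LCL = c̄ − 3√c̄ = 11.6667 − 3 × 3.4157 = 1.4197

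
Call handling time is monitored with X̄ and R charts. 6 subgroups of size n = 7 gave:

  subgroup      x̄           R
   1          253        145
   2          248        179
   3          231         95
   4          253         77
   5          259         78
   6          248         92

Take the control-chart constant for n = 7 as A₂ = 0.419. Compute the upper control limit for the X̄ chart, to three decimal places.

X̄̄ = (253 + 248 + 231 + 253 + 259 + 248) / 6 = 1492.0000 / 6 = 248.6667
R̄ = (145 + 179 + 95 + 77 + 78 + 92) / 6 = 666.0000 / 6 = 111.0000
UCL = X̄̄ + A₂·R̄ = 248.6667 + 0.419 × 111.0000 = 295.1757

295.176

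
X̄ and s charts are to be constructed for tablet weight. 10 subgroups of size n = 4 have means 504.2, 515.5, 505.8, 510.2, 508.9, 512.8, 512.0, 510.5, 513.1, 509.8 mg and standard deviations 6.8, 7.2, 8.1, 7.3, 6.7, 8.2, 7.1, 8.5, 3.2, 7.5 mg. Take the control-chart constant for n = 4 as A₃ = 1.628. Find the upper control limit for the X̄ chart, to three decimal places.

X̄̄ = (504.2 + 515.5 + 505.8 + 510.2 + 508.9 + 512.8 + 512.0 + 510.5 + 513.1 + 509.8) / 10 = 510.2800
s̄ = (6.8 + 7.2 + 8.1 + 7.3 + 6.7 + 8.2 + 7.1 + 8.5 + 3.2 + 7.5) / 10 = 7.0600
UCL = X̄̄ + A₃·s̄ = 510.2800 + 1.628 × 7.0600 = 521.7737

521.774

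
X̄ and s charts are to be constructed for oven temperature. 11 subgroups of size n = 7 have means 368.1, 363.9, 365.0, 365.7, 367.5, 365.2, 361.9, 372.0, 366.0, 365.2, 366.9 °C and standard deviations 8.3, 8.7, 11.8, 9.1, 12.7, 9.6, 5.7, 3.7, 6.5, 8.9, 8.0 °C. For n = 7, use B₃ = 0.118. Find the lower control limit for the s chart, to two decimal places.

s̄ = (8.3 + 8.7 + 11.8 + 9.1 + 12.7 + 9.6 + 5.7 + 3.7 + 6.5 + 8.9 + 8.0) / 11 = 8.4545
LCL_s = B₃·s̄ = 0.118 × 8.4545 = 0.9976

1.00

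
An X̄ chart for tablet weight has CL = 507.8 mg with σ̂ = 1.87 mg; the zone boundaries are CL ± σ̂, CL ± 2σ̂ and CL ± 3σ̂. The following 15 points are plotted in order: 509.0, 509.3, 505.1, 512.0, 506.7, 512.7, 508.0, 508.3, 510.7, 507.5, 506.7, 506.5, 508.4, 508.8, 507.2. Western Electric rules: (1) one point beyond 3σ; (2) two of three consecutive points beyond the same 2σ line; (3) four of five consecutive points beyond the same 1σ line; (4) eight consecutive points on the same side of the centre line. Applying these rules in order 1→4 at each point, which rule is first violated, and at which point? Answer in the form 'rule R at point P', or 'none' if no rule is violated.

rule 2 at point 6

Zone of each point (C = within 1σ̂, B = 1σ̂–2σ̂, A = 2σ̂–3σ̂, * = beyond 3σ̂; sign = side of CL): 1:+C, 2:+C, 3:-B, 4:+A, 5:-C, 6:+A, 7:+C, 8:+C, 9:+B, 10:-C, 11:-C, 12:-C, 13:+C, 14:+C, 15:-C
Rule 2 (two of three consecutive points beyond the same 2σ limit) is satisfied at point 6.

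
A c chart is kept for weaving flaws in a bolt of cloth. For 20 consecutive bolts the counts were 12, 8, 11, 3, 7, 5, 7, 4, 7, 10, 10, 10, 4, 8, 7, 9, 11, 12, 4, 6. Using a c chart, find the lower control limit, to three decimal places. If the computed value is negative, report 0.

c̄ = (12 + 8 + 11 + 3 + 7 + 5 + 7 + 4 + 7 + 10 + 10 + 10 + 4 + 8 + 7 + 9 + 11 + 12 + 4 + 6) / 20 = 155 / 20 = 7.7500
LCL = c̄ − 3√c̄ = 7.7500 − 3 × 2.7839 = -0.6016 → 0 (cannot be negative)

0.000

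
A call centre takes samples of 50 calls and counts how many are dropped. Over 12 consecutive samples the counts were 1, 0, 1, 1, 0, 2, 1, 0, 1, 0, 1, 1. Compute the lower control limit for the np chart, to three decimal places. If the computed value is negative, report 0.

0.000

p̄ = Σdᵢ / (k·n) = 9 / (12 × 50) = 0.01500
LCL = np̄ − 3·√(np̄(1−p̄)) = 0.7500 − 3 × 0.8595 = -1.8285 → 0 (negative, so LCL = 0)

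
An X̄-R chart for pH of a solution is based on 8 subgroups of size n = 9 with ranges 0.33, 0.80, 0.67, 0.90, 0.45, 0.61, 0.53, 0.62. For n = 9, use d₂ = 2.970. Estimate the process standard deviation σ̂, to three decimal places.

0.207

R̄ = (0.33 + 0.80 + 0.67 + 0.90 + 0.45 + 0.61 + 0.53 + 0.62) / 8 = 0.6138
σ̂ = R̄ / d₂ = 0.6138 / 2.970 = 0.2066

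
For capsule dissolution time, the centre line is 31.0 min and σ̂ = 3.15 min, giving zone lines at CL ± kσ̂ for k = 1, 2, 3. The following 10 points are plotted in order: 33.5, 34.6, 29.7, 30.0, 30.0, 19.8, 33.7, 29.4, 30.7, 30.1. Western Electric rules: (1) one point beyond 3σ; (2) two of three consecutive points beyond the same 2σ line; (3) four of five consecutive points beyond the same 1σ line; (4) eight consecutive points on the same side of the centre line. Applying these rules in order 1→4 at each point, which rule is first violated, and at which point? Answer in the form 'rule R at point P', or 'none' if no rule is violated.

Zone of each point (C = within 1σ̂, B = 1σ̂–2σ̂, A = 2σ̂–3σ̂, * = beyond 3σ̂; sign = side of CL): 1:+C, 2:+B, 3:-C, 4:-C, 5:-C, 6:-*, 7:+C, 8:-C, 9:-C, 10:-C
Rule 1 (one point beyond the 3σ limits) is satisfied at point 6.

rule 1 at point 6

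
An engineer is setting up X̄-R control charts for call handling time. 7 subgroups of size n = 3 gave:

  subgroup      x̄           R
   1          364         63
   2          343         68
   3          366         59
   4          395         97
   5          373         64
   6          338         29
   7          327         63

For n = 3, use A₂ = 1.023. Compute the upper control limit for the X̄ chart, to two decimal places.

X̄̄ = (364 + 343 + 366 + 395 + 373 + 338 + 327) / 7 = 2506.0000 / 7 = 358.0000
R̄ = (63 + 68 + 59 + 97 + 64 + 29 + 63) / 7 = 443.0000 / 7 = 63.2857
UCL = X̄̄ + A₂·R̄ = 358.0000 + 1.023 × 63.2857 = 422.7413

422.74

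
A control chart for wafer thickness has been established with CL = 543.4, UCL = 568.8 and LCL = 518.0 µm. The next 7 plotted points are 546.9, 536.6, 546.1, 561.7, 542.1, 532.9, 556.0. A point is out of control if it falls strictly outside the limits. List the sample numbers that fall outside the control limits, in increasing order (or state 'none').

All 7 points lie within [518.0, 568.8].

none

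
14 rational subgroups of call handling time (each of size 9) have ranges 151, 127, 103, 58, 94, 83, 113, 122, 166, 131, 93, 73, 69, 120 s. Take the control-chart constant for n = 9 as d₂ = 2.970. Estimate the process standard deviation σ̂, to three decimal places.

R̄ = (151 + 127 + 103 + 58 + 94 + 83 + 113 + 122 + 166 + 131 + 93 + 73 + 69 + 120) / 14 = 107.3571
σ̂ = R̄ / d₂ = 107.3571 / 2.970 = 36.1472

36.147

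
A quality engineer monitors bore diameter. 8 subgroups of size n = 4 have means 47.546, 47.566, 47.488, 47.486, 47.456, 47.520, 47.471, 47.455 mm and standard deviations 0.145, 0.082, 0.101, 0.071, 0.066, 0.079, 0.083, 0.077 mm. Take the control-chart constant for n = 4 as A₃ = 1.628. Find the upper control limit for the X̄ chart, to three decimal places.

X̄̄ = (47.546 + 47.566 + 47.488 + 47.486 + 47.456 + 47.520 + 47.471 + 47.455) / 8 = 47.4985
s̄ = (0.145 + 0.082 + 0.101 + 0.071 + 0.066 + 0.079 + 0.083 + 0.077) / 8 = 0.0880
UCL = X̄̄ + A₃·s̄ = 47.4985 + 1.628 × 0.0880 = 47.6418

47.642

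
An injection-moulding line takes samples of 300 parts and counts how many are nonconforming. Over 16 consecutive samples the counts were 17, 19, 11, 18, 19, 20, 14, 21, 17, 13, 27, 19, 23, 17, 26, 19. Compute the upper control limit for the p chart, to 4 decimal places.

p̄ = Σdᵢ / (k·n) = 300 / (16 × 300) = 0.06250
UCL = p̄ + 3·√(p̄(1−p̄)/n) = 0.06250 + 3 × √(0.06250×0.93750/300) = 0.06250 + 3 × 0.01398 = 0.10443

0.1044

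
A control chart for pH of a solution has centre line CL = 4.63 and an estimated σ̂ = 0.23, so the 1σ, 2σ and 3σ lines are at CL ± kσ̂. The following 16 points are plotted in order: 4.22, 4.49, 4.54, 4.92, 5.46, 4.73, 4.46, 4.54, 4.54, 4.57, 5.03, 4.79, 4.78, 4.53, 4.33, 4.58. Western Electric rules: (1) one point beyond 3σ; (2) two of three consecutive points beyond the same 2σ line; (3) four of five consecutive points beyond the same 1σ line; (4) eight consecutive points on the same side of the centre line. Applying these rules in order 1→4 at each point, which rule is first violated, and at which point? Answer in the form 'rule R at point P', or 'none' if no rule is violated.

Zone of each point (C = within 1σ̂, B = 1σ̂–2σ̂, A = 2σ̂–3σ̂, * = beyond 3σ̂; sign = side of CL): 1:-B, 2:-C, 3:-C, 4:+B, 5:+*, 6:+C, 7:-C, 8:-C, 9:-C, 10:-C, 11:+B, 12:+C, 13:+C, 14:-C, 15:-B, 16:-C
Rule 1 (one point beyond the 3σ limits) is satisfied at point 5.

rule 1 at point 5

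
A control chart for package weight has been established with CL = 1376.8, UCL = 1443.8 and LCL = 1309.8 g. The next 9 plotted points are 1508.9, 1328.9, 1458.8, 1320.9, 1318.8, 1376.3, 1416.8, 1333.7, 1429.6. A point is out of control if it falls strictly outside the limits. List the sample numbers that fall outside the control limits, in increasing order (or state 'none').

1, 3

Compare each point to [1309.8, 1443.8]: sample 1 = 1508.9 > UCL; sample 3 = 1458.8 > UCL.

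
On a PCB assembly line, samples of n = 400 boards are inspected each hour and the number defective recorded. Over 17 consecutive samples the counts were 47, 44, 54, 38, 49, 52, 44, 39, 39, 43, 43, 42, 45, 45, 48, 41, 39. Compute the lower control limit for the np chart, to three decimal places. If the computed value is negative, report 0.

p̄ = Σdᵢ / (k·n) = 752 / (17 × 400) = 0.11059
LCL = np̄ − 3·√(np̄(1−p̄)) = 44.2353 − 3 × 6.2724 = 25.4180

25.418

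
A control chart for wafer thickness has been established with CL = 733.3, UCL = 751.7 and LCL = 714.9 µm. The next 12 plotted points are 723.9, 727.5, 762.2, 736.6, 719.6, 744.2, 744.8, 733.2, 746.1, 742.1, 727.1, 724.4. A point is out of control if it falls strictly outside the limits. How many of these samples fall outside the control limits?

1

Compare each point to [714.9, 751.7]: sample 3 = 762.2 > UCL.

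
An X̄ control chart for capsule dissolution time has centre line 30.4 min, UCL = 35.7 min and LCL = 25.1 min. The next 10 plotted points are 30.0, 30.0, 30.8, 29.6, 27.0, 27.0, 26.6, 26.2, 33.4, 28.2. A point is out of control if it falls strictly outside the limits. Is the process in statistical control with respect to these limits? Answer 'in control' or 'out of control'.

All 10 points lie within [25.1, 35.7].

in control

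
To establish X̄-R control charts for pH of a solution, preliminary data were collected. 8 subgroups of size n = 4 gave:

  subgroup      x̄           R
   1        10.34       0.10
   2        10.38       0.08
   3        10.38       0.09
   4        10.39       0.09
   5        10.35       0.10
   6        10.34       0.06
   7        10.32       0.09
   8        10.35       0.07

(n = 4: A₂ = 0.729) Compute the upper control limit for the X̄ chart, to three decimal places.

10.418

X̄̄ = (10.34 + 10.38 + 10.38 + 10.39 + 10.35 + 10.34 + 10.32 + 10.35) / 8 = 82.8500 / 8 = 10.3562
R̄ = (0.10 + 0.08 + 0.09 + 0.09 + 0.10 + 0.06 + 0.09 + 0.07) / 8 = 0.6800 / 8 = 0.0850
UCL = X̄̄ + A₂·R̄ = 10.3562 + 0.729 × 0.0850 = 10.4182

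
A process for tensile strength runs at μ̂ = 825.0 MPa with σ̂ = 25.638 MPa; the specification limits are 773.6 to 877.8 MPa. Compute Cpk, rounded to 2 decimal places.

Cpu = (USL − μ̂) / (3σ̂) = (877.8 − 825.0) / (3 × 25.638) = 0.6865; Cpl = (μ̂ − LSL) / (3σ̂) = (825.0 − 773.6) / (3 × 25.638) = 0.6683; Cpk = min(Cpu, Cpl) = 0.6683

0.67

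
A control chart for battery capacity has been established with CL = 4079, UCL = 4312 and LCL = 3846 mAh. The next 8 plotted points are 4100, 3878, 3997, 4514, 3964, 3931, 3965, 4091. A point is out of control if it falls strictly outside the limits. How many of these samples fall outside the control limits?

1

Compare each point to [3846, 4312]: sample 4 = 4514 > UCL.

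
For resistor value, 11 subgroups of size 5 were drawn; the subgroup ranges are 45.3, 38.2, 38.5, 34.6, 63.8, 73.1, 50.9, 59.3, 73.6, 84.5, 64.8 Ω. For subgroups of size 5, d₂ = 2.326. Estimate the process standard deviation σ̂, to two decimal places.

R̄ = (45.3 + 38.2 + 38.5 + 34.6 + 63.8 + 73.1 + 50.9 + 59.3 + 73.6 + 84.5 + 64.8) / 11 = 56.9636
σ̂ = R̄ / d₂ = 56.9636 / 2.326 = 24.4900

24.49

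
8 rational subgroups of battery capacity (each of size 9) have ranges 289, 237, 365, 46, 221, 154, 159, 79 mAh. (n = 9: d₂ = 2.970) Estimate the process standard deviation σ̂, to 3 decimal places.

R̄ = (289 + 237 + 365 + 46 + 221 + 154 + 159 + 79) / 8 = 193.7500
σ̂ = R̄ / d₂ = 193.7500 / 2.970 = 65.2357

65.236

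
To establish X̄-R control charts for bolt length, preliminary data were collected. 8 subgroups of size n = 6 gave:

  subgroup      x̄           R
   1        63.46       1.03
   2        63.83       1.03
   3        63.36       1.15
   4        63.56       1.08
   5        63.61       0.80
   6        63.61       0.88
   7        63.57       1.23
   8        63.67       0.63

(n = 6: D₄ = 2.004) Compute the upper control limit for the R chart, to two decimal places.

1.96

R̄ = (1.03 + 1.03 + 1.15 + 1.08 + 0.80 + 0.88 + 1.23 + 0.63) / 8 = 7.8300 / 8 = 0.9788
UCL_R = D₄·R̄ = 2.004 × 0.9788 = 1.9614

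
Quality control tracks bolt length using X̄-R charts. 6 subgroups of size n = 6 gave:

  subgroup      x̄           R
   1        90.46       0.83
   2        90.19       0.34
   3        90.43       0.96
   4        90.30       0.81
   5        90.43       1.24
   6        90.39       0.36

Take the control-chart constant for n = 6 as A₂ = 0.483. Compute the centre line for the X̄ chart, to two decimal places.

90.37

X̄̄ = (90.46 + 90.19 + 90.43 + 90.30 + 90.43 + 90.39) / 6 = 542.2000 / 6 = 90.3667
CL = X̄̄ = 90.3667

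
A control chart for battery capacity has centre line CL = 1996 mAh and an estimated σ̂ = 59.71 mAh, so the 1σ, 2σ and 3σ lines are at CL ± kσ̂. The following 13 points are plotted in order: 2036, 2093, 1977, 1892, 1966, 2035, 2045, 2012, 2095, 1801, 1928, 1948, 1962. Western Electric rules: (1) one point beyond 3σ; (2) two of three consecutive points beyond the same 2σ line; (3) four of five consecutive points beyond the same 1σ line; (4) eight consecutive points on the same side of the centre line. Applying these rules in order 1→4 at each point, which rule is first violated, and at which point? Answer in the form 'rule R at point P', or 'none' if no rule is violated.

rule 1 at point 10

Zone of each point (C = within 1σ̂, B = 1σ̂–2σ̂, A = 2σ̂–3σ̂, * = beyond 3σ̂; sign = side of CL): 1:+C, 2:+B, 3:-C, 4:-B, 5:-C, 6:+C, 7:+C, 8:+C, 9:+B, 10:-*, 11:-B, 12:-C, 13:-C
Rule 1 (one point beyond the 3σ limits) is satisfied at point 10.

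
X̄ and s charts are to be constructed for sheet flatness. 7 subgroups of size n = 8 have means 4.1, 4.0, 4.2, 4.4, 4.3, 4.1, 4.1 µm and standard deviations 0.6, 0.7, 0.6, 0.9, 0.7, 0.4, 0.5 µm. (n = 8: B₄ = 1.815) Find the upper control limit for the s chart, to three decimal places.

s̄ = (0.6 + 0.7 + 0.6 + 0.9 + 0.7 + 0.4 + 0.5) / 7 = 0.6286
UCL_s = B₄·s̄ = 1.815 × 0.6286 = 1.1409

1.141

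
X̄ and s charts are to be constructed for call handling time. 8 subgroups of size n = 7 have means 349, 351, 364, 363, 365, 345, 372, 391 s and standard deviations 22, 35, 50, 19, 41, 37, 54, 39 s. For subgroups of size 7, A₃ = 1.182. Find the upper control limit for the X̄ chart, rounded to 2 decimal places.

X̄̄ = (349 + 351 + 364 + 363 + 365 + 345 + 372 + 391) / 8 = 362.5000
s̄ = (22 + 35 + 50 + 19 + 41 + 37 + 54 + 39) / 8 = 37.1250
UCL = X̄̄ + A₃·s̄ = 362.5000 + 1.182 × 37.1250 = 406.3818

406.38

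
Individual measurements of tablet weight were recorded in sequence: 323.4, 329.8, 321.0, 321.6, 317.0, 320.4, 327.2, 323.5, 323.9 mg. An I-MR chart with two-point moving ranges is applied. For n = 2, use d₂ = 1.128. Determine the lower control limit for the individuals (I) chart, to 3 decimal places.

311.553

X̄ = (323.4 + 329.8 + 321.0 + 321.6 + 317.0 + 320.4 + 327.2 + 323.5 + 323.9) / 9 = 323.0889
Moving ranges: 6.4, 8.8, 0.6, 4.6, 3.4, 6.8, 3.7, 0.4; M̄R̄ = 34.7000 / 8 = 4.3375
LCL = X̄ − 3·M̄R̄/d₂ = 323.0889 − 3 × 4.3375 / 1.128 = 311.5530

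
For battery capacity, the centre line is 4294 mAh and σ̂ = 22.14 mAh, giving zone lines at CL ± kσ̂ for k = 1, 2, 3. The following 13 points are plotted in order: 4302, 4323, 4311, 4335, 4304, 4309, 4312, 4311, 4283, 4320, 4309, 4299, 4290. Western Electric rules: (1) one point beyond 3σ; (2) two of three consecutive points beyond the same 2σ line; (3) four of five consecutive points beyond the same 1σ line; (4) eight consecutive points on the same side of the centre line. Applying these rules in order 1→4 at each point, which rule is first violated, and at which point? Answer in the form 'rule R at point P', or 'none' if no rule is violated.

rule 4 at point 8

Zone of each point (C = within 1σ̂, B = 1σ̂–2σ̂, A = 2σ̂–3σ̂, * = beyond 3σ̂; sign = side of CL): 1:+C, 2:+B, 3:+C, 4:+B, 5:+C, 6:+C, 7:+C, 8:+C, 9:-C, 10:+B, 11:+C, 12:+C, 13:-C
Rule 4 (eight consecutive points on the same side of the centre line) is satisfied at point 8.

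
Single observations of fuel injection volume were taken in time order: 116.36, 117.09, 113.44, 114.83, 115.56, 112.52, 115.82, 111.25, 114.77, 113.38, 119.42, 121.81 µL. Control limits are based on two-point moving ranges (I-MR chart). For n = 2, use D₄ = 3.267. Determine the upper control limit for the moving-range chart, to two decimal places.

Moving ranges: 0.73, 3.65, 1.39, 0.73, 3.04, 3.30, 4.57, 3.52, 1.39, 6.04, 2.39; M̄R̄ = 30.7500 / 11 = 2.7955
UCL_MR = D₄·M̄R̄ = 3.267 × 2.7955 = 9.1327

9.13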